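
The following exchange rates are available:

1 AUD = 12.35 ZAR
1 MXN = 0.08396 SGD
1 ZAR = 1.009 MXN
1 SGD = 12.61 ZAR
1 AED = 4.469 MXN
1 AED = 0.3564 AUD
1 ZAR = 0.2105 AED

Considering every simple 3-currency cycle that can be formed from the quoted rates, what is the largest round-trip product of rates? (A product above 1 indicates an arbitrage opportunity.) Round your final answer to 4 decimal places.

1.0683

SGD→ZAR→MXN→SGD: 12.61 × 1.009 × 0.08396 = 1.06826
ZAR→AED→AUD→ZAR: 0.2105 × 0.3564 × 12.35 = 0.92652
Maximum is SGD→ZAR→MXN→SGD at 1.0683; arbitrage exists.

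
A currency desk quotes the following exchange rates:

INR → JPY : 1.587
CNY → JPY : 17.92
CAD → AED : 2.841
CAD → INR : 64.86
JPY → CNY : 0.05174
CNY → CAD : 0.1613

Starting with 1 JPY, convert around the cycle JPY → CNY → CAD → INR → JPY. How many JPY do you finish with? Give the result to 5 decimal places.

0.85904

1 JPY × 0.05174 = 0.05174 CNY
0.05174 CNY × 0.1613 = 0.008345662 CAD
0.008345662 CAD × 64.86 = 0.54129963732 INR
0.54129963732 INR × 1.587 = 0.85904252442684 JPY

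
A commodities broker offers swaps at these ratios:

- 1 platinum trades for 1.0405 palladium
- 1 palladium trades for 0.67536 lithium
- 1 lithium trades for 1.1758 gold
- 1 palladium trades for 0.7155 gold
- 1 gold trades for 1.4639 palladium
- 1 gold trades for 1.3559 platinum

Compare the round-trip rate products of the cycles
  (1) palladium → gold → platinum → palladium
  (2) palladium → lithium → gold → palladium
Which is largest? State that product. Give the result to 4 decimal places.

1.1625

(1) 0.7155 × 1.3559 × 1.0405 = 1.00944
(2) 0.67536 × 1.1758 × 1.4639 = 1.16247
Highest is cycle (2) at 1.1625 (>1, arbitrage).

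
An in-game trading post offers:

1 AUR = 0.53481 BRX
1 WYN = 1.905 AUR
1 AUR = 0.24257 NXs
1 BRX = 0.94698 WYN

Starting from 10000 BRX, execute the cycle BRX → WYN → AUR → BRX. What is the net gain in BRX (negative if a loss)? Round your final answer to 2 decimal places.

-352.04

10000 BRX × 0.94698 = 9469.8 WYN
9469.8 WYN × 1.905 = 18039.969 AUR
18039.969 AUR × 0.53481 = 9647.95582089 BRX
Net change: 9647.95582089 − 10000 = -352.04417911 BRX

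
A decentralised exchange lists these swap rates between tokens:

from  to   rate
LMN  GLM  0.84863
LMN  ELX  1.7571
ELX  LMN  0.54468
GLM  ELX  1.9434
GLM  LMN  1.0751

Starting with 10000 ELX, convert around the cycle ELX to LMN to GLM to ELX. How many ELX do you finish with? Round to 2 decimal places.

10000 ELX × 0.54468 = 5446.8 LMN
5446.8 LMN × 0.84863 = 4622.317884 GLM
4622.317884 GLM × 1.9434 = 8983.0125757656 ELX

8983.01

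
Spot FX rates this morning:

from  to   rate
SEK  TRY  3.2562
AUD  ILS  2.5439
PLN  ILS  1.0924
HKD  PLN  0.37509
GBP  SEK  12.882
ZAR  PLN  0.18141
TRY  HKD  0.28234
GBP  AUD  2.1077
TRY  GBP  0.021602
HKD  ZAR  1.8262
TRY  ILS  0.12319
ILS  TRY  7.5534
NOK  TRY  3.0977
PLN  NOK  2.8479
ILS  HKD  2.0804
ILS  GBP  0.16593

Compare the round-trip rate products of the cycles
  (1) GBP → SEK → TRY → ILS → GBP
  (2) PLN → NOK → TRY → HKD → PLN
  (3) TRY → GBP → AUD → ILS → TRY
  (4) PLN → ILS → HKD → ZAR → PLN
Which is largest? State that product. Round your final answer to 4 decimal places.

(1) 12.882 × 3.2562 × 0.12319 × 0.16593 = 0.85742
(2) 2.8479 × 3.0977 × 0.28234 × 0.37509 = 0.93427
(3) 0.021602 × 2.1077 × 2.5439 × 7.5534 = 0.87487
(4) 1.0924 × 2.0804 × 1.8262 × 0.18141 = 0.75290
Highest is cycle (2) at 0.9343 (≤1, no arbitrage).

0.9343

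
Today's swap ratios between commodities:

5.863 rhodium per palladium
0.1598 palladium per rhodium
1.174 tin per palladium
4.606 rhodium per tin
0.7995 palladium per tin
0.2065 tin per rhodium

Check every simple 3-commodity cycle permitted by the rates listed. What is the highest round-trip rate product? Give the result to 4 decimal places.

0.9680

tin→palladium→rhodium→tin: 0.7995 × 5.863 × 0.2065 = 0.96796
tin→rhodium→palladium→tin: 4.606 × 0.1598 × 1.174 = 0.86411
Maximum is tin→palladium→rhodium→tin at 0.9680; no arbitrage — every cycle loses value.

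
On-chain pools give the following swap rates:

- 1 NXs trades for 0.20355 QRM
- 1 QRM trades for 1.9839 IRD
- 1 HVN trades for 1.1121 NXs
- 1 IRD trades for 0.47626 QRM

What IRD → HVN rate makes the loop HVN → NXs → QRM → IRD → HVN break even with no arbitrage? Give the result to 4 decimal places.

2.2267

Known legs of the cycle: 1.1121 × 0.20355 × 1.9839 = 0.4490913859245
For no arbitrage the full-cycle product must be 1, so the missing rate is 1 / 0.4490913859245 ≈ 2.226718.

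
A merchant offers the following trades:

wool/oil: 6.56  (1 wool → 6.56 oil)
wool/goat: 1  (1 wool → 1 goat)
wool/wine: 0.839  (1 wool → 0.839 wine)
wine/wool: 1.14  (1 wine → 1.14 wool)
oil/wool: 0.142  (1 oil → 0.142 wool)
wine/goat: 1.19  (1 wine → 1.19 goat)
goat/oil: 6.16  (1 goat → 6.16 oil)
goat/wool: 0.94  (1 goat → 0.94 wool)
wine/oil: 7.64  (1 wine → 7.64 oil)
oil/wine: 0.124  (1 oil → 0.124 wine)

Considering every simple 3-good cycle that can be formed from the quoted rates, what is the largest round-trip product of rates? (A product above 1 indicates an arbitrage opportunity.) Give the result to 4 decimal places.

wool→wine→goat→wool: 0.839 × 1.19 × 0.94 = 0.93851
wool→oil→wine→wool: 6.56 × 0.124 × 1.14 = 0.92732
wool→wine→oil→wool: 0.839 × 7.64 × 0.142 = 0.91021
goat→oil→wine→goat: 6.16 × 0.124 × 1.19 = 0.90897
wool→goat→oil→wool: 1 × 6.16 × 0.142 = 0.87472
Maximum is wool→wine→goat→wool at 0.9385; no arbitrage — every cycle loses value.

0.9385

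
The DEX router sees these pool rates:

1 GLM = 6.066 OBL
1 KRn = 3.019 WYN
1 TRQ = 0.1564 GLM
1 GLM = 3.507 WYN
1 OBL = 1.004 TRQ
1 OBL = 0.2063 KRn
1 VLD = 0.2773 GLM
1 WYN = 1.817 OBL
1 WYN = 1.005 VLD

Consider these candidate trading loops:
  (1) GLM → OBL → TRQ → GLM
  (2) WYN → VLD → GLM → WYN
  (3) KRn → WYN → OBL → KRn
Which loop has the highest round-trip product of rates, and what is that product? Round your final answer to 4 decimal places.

(1) 6.066 × 1.004 × 0.1564 = 0.95252
(2) 1.005 × 0.2773 × 3.507 = 0.97735
(3) 3.019 × 1.817 × 0.2063 = 1.13166
Highest is cycle (3) at 1.1317 (>1, arbitrage).

1.1317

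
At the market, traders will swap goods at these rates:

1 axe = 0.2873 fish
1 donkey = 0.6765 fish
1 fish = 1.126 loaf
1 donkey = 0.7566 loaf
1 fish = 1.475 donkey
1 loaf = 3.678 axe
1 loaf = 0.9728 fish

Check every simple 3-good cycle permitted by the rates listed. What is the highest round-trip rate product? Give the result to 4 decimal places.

loaf→axe→fish→loaf: 3.678 × 0.2873 × 1.126 = 1.18983
loaf→fish→donkey→loaf: 0.9728 × 1.475 × 0.7566 = 1.08563
Maximum is loaf→axe→fish→loaf at 1.1898; arbitrage exists.

1.1898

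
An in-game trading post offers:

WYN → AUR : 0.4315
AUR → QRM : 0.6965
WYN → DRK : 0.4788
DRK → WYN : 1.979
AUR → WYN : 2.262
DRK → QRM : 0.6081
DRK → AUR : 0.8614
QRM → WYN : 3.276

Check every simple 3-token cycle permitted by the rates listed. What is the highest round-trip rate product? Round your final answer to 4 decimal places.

AUR→QRM→WYN→AUR: 0.6965 × 3.276 × 0.4315 = 0.98457
DRK→QRM→WYN→DRK: 0.6081 × 3.276 × 0.4788 = 0.95383
AUR→WYN→DRK→AUR: 2.262 × 0.4788 × 0.8614 = 0.93294
Maximum is AUR→QRM→WYN→AUR at 0.9846; no arbitrage — every cycle loses value.

0.9846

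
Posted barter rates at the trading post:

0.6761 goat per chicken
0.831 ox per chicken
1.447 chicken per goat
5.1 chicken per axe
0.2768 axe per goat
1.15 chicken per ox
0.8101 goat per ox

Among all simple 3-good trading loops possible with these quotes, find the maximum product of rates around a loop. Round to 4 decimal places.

goat→chicken→ox→goat: 1.447 × 0.831 × 0.8101 = 0.97411
goat→axe→chicken→goat: 0.2768 × 5.1 × 0.6761 = 0.95444
Maximum is goat→chicken→ox→goat at 0.9741; no arbitrage — every cycle loses value.

0.9741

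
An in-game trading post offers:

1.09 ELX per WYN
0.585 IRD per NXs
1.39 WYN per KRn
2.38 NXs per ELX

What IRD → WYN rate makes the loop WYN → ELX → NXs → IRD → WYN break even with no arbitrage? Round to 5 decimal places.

0.65893

Known legs of the cycle: 1.09 × 2.38 × 0.585 = 1.517607
For no arbitrage the full-cycle product must be 1, so the missing rate is 1 / 1.517607 ≈ 0.6589321.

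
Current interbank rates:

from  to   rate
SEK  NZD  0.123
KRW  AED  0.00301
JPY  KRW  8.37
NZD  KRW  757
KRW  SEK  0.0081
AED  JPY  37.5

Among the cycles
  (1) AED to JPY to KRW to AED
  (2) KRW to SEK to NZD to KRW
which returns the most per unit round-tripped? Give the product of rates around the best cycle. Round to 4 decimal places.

0.9448

(1) 37.5 × 8.37 × 0.00301 = 0.94476
(2) 0.0081 × 0.123 × 757 = 0.75420
Highest is cycle (1) at 0.9448 (≤1, no arbitrage).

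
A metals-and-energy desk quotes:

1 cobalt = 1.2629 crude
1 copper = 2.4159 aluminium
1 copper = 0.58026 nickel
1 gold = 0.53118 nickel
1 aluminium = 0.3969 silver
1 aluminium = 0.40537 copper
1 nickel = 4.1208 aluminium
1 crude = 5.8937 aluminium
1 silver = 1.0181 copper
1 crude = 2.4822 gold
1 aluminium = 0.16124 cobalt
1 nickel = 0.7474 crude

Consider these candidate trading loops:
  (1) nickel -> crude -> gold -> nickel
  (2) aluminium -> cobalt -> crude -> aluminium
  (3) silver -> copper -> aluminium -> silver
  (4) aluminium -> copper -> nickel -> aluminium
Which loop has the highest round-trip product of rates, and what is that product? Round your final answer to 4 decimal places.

(1) 0.7474 × 2.4822 × 0.53118 = 0.98544
(2) 0.16124 × 1.2629 × 5.8937 = 1.20013
(3) 1.0181 × 2.4159 × 0.3969 = 0.97623
(4) 0.40537 × 0.58026 × 4.1208 = 0.96929
Highest is cycle (2) at 1.2001 (>1, arbitrage).

1.2001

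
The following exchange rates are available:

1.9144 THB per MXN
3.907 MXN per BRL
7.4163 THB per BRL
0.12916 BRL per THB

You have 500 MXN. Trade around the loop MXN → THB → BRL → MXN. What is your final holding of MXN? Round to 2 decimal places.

500 MXN × 1.9144 = 957.2 THB
957.2 THB × 0.12916 = 123.631952 BRL
123.631952 BRL × 3.907 = 483.030036464 MXN

483.03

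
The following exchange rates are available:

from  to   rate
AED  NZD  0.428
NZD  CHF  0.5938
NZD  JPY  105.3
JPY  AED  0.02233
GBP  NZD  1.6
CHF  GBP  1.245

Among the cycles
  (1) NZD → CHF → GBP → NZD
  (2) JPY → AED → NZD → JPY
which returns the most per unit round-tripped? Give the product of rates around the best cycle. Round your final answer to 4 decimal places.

1.1828

(1) 0.5938 × 1.245 × 1.6 = 1.18285
(2) 0.02233 × 0.428 × 105.3 = 1.00638
Highest is cycle (1) at 1.1828 (>1, arbitrage).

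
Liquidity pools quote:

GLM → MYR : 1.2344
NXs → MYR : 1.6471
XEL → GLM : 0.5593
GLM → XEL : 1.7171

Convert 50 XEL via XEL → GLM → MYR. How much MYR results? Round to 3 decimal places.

50 XEL × 0.5593 = 27.965 GLM
27.965 GLM × 1.2344 = 34.519996 MYR

34.520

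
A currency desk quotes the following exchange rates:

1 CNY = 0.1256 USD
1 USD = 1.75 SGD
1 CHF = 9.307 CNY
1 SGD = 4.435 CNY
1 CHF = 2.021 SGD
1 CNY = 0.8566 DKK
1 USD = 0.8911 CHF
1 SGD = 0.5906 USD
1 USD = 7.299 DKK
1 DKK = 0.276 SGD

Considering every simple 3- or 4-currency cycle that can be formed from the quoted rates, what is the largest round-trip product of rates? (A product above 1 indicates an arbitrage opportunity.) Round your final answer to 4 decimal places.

DKK→SGD→USD→DKK: 0.276 × 0.5906 × 7.299 = 1.18978
DKK→SGD→CNY→USD→DKK: 0.276 × 4.435 × 0.1256 × 7.299 = 1.12216
SGD→USD→CHF→SGD: 0.5906 × 0.8911 × 2.021 = 1.06362
DKK→SGD→CNY→DKK: 0.276 × 4.435 × 0.8566 = 1.04853
CNY→USD→CHF→CNY: 0.1256 × 0.8911 × 9.307 = 1.04166
SGD→CNY→USD→CHF→SGD: 4.435 × 0.1256 × 0.8911 × 2.021 = 1.00317
SGD→CNY→USD→SGD: 4.435 × 0.1256 × 1.75 = 0.97481
Maximum is DKK→SGD→USD→DKK at 1.1898; arbitrage exists.

1.1898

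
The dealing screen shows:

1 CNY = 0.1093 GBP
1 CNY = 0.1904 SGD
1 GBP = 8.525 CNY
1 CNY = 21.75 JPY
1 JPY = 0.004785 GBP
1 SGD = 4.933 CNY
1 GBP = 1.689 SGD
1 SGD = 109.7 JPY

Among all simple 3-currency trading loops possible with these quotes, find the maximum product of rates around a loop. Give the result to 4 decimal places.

0.9107

GBP→SGD→CNY→GBP: 1.689 × 4.933 × 0.1093 = 0.91067
GBP→CNY→JPY→GBP: 8.525 × 21.75 × 0.004785 = 0.88723
GBP→SGD→JPY→GBP: 1.689 × 109.7 × 0.004785 = 0.88658
Maximum is GBP→SGD→CNY→GBP at 0.9107; no arbitrage — every cycle loses value.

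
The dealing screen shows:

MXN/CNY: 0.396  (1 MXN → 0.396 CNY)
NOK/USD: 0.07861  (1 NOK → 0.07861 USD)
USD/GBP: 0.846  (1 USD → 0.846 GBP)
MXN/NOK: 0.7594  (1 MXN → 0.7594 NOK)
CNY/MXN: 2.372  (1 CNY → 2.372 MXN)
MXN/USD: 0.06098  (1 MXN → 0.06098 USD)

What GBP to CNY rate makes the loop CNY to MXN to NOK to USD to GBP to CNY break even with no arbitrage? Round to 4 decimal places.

8.3477

Known legs of the cycle: 2.372 × 0.7594 × 0.07861 × 0.846 = 0.119793550465008
For no arbitrage the full-cycle product must be 1, so the missing rate is 1 / 0.119793550465008 ≈ 8.347695.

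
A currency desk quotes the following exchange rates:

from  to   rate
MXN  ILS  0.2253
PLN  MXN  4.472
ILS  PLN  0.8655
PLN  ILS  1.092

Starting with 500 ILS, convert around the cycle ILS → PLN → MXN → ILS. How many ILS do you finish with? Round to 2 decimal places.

500 ILS × 0.8655 = 432.75 PLN
432.75 PLN × 4.472 = 1935.258 MXN
1935.258 MXN × 0.2253 = 436.0136274 ILS

436.01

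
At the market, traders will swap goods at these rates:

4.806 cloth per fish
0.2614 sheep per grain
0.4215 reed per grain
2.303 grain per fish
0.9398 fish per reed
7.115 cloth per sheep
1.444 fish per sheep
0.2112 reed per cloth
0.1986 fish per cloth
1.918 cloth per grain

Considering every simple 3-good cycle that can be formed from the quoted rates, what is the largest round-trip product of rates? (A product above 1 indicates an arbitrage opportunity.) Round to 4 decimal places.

0.9539

fish→cloth→reed→fish: 4.806 × 0.2112 × 0.9398 = 0.95392
fish→grain→reed→fish: 2.303 × 0.4215 × 0.9398 = 0.91228
fish→grain→cloth→fish: 2.303 × 1.918 × 0.1986 = 0.87725
fish→grain→sheep→fish: 2.303 × 0.2614 × 1.444 = 0.86929
Maximum is fish→cloth→reed→fish at 0.9539; no arbitrage — every cycle loses value.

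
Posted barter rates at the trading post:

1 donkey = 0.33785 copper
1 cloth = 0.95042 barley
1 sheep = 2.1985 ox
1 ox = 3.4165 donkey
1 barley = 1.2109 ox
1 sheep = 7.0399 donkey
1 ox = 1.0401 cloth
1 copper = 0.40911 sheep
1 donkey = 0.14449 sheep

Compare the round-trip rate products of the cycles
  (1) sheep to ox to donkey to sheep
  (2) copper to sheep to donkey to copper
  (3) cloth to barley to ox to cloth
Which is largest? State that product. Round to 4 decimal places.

1.1970

(1) 2.1985 × 3.4165 × 0.14449 = 1.08529
(2) 0.40911 × 7.0399 × 0.33785 = 0.97304
(3) 0.95042 × 1.2109 × 1.0401 = 1.19701
Highest is cycle (3) at 1.1970 (>1, arbitrage).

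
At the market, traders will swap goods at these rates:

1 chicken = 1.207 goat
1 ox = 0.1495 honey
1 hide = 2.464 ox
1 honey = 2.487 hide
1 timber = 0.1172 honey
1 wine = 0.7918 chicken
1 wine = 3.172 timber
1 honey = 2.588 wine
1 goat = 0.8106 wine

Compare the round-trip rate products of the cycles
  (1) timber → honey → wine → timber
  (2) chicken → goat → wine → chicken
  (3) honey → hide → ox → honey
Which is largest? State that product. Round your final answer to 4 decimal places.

0.9621

(1) 0.1172 × 2.588 × 3.172 = 0.96211
(2) 1.207 × 0.8106 × 0.7918 = 0.77469
(3) 2.487 × 2.464 × 0.1495 = 0.91613
Highest is cycle (1) at 0.9621 (≤1, no arbitrage).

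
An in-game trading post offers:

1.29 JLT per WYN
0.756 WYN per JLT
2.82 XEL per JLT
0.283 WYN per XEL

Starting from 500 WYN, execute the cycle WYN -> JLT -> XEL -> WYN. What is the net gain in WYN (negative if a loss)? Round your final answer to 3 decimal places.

500 WYN × 1.29 = 645 JLT
645 JLT × 2.82 = 1818.9 XEL
1818.9 XEL × 0.283 = 514.7487 WYN
Net change: 514.7487 − 500 = 14.7487 WYN

14.749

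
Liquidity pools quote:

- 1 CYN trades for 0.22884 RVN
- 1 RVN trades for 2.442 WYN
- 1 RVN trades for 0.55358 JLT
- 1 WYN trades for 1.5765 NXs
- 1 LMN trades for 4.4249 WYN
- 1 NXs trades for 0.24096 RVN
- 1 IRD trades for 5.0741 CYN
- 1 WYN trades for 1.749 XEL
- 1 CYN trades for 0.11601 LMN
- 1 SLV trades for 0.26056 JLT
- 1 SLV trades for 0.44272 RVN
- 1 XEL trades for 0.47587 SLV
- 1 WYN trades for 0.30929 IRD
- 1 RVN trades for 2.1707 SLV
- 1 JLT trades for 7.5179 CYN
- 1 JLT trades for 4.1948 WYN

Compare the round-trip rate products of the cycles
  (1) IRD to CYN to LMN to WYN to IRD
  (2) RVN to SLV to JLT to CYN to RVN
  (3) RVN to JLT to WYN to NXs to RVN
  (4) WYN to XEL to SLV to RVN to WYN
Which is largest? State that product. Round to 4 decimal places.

(1) 5.0741 × 0.11601 × 4.4249 × 0.30929 = 0.80561
(2) 2.1707 × 0.26056 × 7.5179 × 0.22884 = 0.97305
(3) 0.55358 × 4.1948 × 1.5765 × 0.24096 = 0.88213
(4) 1.749 × 0.47587 × 0.44272 × 2.442 = 0.89981
Highest is cycle (2) at 0.9731 (≤1, no arbitrage).

0.9731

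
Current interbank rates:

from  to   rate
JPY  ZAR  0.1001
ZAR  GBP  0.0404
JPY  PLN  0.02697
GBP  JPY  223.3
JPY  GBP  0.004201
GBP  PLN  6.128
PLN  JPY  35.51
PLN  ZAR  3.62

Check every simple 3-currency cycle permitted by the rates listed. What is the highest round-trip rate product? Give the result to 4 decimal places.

0.9142

PLN→JPY→GBP→PLN: 35.51 × 0.004201 × 6.128 = 0.91416
GBP→JPY→ZAR→GBP: 223.3 × 0.1001 × 0.0404 = 0.90303
PLN→ZAR→GBP→PLN: 3.62 × 0.0404 × 6.128 = 0.89621
Maximum is PLN→JPY→GBP→PLN at 0.9142; no arbitrage — every cycle loses value.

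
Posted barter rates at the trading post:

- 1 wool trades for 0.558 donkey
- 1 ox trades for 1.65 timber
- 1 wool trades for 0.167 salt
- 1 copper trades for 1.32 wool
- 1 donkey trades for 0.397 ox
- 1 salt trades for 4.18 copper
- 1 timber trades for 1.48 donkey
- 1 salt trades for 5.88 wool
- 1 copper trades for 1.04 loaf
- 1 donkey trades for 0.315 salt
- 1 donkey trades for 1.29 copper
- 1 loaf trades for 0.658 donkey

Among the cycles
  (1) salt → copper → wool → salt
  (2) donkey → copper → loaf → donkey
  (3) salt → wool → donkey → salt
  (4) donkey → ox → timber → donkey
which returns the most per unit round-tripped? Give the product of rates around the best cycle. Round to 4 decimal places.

1.0335

(1) 4.18 × 1.32 × 0.167 = 0.92144
(2) 1.29 × 1.04 × 0.658 = 0.88277
(3) 5.88 × 0.558 × 0.315 = 1.03353
(4) 0.397 × 1.65 × 1.48 = 0.96947
Highest is cycle (3) at 1.0335 (>1, arbitrage).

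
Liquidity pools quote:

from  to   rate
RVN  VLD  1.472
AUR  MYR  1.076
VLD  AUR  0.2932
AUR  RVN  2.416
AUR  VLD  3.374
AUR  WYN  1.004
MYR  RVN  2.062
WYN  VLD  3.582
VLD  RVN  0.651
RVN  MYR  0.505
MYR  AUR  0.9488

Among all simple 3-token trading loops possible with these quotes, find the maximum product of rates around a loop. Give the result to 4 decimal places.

MYR→AUR→RVN→MYR: 0.9488 × 2.416 × 0.505 = 1.15761
VLD→AUR→WYN→VLD: 0.2932 × 1.004 × 3.582 = 1.05444
VLD→AUR→RVN→VLD: 0.2932 × 2.416 × 1.472 = 1.04272
Maximum is MYR→AUR→RVN→MYR at 1.1576; arbitrage exists.

1.1576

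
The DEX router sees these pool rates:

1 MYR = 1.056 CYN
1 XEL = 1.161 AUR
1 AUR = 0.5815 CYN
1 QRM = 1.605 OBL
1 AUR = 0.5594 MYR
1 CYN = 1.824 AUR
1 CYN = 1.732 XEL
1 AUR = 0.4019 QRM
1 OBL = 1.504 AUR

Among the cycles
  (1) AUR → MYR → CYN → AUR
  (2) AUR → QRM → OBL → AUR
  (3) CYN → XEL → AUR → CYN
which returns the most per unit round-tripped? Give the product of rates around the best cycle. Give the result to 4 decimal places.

(1) 0.5594 × 1.056 × 1.824 = 1.07748
(2) 0.4019 × 1.605 × 1.504 = 0.97015
(3) 1.732 × 1.161 × 0.5815 = 1.16931
Highest is cycle (3) at 1.1693 (>1, arbitrage).

1.1693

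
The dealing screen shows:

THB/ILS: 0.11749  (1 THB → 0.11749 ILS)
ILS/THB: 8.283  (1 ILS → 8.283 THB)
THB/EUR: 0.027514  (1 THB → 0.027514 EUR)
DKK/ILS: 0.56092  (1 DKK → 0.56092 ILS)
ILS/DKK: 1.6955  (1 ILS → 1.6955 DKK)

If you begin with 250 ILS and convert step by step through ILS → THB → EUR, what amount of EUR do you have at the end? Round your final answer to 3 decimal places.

56.975

250 ILS × 8.283 = 2070.75 THB
2070.75 THB × 0.027514 = 56.9746155 EUR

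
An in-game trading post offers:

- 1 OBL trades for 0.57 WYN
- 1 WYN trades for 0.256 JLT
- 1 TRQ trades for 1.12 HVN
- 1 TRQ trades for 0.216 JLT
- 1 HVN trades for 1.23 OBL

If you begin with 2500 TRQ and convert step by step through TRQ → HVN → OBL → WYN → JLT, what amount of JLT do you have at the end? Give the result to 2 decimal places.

2500 TRQ × 1.12 = 2800 HVN
2800 HVN × 1.23 = 3444 OBL
3444 OBL × 0.57 = 1963.08 WYN
1963.08 WYN × 0.256 = 502.54848 JLT

502.55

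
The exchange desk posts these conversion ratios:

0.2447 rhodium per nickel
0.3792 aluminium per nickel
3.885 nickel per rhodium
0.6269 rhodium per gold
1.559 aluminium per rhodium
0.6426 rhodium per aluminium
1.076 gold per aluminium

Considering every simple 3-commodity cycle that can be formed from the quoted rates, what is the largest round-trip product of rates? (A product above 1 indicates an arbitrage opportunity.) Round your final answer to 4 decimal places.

1.0516

gold→rhodium→aluminium→gold: 0.6269 × 1.559 × 1.076 = 1.05161
nickel→aluminium→rhodium→nickel: 0.3792 × 0.6426 × 3.885 = 0.94667
Maximum is gold→rhodium→aluminium→gold at 1.0516; arbitrage exists.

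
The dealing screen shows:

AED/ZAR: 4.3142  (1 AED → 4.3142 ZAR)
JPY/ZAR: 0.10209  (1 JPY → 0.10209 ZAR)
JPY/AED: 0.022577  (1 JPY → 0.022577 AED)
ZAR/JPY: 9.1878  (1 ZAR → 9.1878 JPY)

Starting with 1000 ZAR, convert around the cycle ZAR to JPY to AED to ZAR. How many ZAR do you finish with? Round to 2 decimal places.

894.91

1000 ZAR × 9.1878 = 9187.8 JPY
9187.8 JPY × 0.022577 = 207.4329606 AED
207.4329606 AED × 4.3142 = 894.90727862052 ZAR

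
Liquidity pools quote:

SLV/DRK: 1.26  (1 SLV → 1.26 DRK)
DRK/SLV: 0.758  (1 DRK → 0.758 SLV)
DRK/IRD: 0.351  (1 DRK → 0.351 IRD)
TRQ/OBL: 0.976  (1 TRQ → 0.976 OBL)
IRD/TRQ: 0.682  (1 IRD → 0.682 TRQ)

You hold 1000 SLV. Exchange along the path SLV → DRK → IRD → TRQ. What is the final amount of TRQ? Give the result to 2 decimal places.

1000 SLV × 1.26 = 1260 DRK
1260 DRK × 0.351 = 442.26 IRD
442.26 IRD × 0.682 = 301.62132 TRQ

301.62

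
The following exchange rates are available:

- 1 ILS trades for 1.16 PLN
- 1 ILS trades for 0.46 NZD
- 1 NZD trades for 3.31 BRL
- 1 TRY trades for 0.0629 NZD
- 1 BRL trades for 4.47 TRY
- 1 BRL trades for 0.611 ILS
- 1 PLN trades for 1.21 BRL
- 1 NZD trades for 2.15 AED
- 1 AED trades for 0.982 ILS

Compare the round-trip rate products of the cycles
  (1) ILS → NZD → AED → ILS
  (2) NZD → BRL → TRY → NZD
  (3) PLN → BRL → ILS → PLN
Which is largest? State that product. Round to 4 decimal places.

0.9712

(1) 0.46 × 2.15 × 0.982 = 0.97120
(2) 3.31 × 4.47 × 0.0629 = 0.93065
(3) 1.21 × 0.611 × 1.16 = 0.85760
Highest is cycle (1) at 0.9712 (≤1, no arbitrage).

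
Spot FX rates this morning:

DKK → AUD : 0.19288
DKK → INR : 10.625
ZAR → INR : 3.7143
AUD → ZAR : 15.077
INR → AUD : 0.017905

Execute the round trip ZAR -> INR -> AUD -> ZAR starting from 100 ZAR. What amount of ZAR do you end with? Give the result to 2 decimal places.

100.27

100 ZAR × 3.7143 = 371.43 INR
371.43 INR × 0.017905 = 6.65045415 AUD
6.65045415 AUD × 15.077 = 100.26889721955 ZAR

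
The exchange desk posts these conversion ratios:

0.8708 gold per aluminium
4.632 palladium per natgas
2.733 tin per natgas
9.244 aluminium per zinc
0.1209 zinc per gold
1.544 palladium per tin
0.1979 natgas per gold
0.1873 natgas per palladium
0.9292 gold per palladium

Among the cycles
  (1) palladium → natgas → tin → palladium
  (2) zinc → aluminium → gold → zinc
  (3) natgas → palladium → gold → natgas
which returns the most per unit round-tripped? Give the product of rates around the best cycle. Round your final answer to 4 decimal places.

0.9732

(1) 0.1873 × 2.733 × 1.544 = 0.79036
(2) 9.244 × 0.8708 × 0.1209 = 0.97321
(3) 4.632 × 0.9292 × 0.1979 = 0.85177
Highest is cycle (2) at 0.9732 (≤1, no arbitrage).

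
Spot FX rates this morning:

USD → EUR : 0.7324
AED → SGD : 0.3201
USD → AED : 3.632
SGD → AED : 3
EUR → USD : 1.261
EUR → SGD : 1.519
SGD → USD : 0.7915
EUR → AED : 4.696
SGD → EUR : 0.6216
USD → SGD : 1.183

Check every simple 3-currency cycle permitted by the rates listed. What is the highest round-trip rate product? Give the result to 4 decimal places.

SGD→EUR→AED→SGD: 0.6216 × 4.696 × 0.3201 = 0.93438
USD→SGD→EUR→USD: 1.183 × 0.6216 × 1.261 = 0.92728
USD→AED→SGD→USD: 3.632 × 0.3201 × 0.7915 = 0.92020
USD→EUR→SGD→USD: 0.7324 × 1.519 × 0.7915 = 0.88056
Maximum is SGD→EUR→AED→SGD at 0.9344; no arbitrage — every cycle loses value.

0.9344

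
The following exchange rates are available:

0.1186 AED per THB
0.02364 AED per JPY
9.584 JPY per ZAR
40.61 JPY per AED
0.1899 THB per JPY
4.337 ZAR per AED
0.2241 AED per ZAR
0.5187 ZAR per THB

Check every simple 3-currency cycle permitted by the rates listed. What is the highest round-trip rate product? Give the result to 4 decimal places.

0.9826

ZAR→JPY→AED→ZAR: 9.584 × 0.02364 × 4.337 = 0.98262
THB→ZAR→JPY→THB: 0.5187 × 9.584 × 0.1899 = 0.94403
THB→AED→JPY→THB: 0.1186 × 40.61 × 0.1899 = 0.91462
Maximum is ZAR→JPY→AED→ZAR at 0.9826; no arbitrage — every cycle loses value.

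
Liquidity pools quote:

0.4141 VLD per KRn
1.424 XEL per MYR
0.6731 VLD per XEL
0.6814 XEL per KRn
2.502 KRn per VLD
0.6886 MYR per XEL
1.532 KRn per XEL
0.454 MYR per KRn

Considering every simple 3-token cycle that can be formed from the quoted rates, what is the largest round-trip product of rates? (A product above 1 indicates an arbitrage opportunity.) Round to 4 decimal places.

KRn→XEL→VLD→KRn: 0.6814 × 0.6731 × 2.502 = 1.14754
KRn→MYR→XEL→KRn: 0.454 × 1.424 × 1.532 = 0.99043
Maximum is KRn→XEL→VLD→KRn at 1.1475; arbitrage exists.

1.1475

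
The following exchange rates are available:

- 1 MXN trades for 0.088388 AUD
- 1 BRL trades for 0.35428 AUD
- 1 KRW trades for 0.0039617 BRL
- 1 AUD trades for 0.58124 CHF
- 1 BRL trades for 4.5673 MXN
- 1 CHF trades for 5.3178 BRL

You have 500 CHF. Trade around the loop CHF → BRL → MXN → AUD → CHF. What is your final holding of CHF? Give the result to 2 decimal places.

500 CHF × 5.3178 = 2658.9 BRL
2658.9 BRL × 4.5673 = 12143.99397 MXN
12143.99397 MXN × 0.088388 = 1073.38333902036 AUD
1073.38333902036 AUD × 0.58124 = 623.8933319721940464 CHF

623.89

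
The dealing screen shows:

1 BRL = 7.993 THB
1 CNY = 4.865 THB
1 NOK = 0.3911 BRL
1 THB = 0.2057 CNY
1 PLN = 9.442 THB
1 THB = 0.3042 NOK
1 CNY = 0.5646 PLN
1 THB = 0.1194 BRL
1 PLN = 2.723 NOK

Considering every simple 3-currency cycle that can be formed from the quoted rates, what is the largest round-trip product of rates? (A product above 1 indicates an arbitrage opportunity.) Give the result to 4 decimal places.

THB→CNY→PLN→THB: 0.2057 × 0.5646 × 9.442 = 1.09658
BRL→THB→NOK→BRL: 7.993 × 0.3042 × 0.3911 = 0.95095
Maximum is THB→CNY→PLN→THB at 1.0966; arbitrage exists.

1.0966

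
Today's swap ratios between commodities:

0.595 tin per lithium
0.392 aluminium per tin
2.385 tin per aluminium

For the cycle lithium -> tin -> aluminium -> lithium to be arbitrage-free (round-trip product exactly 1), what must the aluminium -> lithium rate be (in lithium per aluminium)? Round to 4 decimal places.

Known legs of the cycle: 0.595 × 0.392 = 0.23324
For no arbitrage the full-cycle product must be 1, so the missing rate is 1 / 0.23324 ≈ 4.287429.

4.2874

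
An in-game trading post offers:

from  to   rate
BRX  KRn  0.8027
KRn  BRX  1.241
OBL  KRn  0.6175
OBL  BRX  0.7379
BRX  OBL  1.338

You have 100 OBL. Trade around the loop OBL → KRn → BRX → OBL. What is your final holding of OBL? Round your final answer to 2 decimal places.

100 OBL × 0.6175 = 61.75 KRn
61.75 KRn × 1.241 = 76.63175 BRX
76.63175 BRX × 1.338 = 102.5332815 OBL

102.53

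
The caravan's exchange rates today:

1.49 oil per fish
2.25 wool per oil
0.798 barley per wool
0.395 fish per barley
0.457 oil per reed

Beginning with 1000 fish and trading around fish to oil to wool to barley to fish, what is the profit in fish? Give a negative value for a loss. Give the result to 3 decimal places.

56.742

1000 fish × 1.49 = 1490 oil
1490 oil × 2.25 = 3352.5 wool
3352.5 wool × 0.798 = 2675.295 barley
2675.295 barley × 0.395 = 1056.741525 fish
Net change: 1056.741525 − 1000 = 56.741525 fish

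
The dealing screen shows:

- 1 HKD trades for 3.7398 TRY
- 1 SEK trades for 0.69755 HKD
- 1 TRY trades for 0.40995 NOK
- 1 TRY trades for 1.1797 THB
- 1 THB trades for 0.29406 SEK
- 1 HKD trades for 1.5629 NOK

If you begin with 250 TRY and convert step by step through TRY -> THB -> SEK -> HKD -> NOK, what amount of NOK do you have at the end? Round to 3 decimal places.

250 TRY × 1.1797 = 294.925 THB
294.925 THB × 0.29406 = 86.7256455 SEK
86.7256455 SEK × 0.69755 = 60.495474018525 HKD
60.495474018525 HKD × 1.5629 = 94.5483763435527225 NOK

94.548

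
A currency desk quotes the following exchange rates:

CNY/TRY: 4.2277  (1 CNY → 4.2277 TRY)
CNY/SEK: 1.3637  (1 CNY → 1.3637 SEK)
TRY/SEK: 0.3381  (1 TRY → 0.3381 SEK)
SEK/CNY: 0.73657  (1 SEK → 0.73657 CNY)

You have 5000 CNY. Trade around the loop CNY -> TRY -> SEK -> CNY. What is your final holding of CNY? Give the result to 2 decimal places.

5264.21

5000 CNY × 4.2277 = 21138.5 TRY
21138.5 TRY × 0.3381 = 7146.92685 SEK
7146.92685 SEK × 0.73657 = 5264.2119099045 CNY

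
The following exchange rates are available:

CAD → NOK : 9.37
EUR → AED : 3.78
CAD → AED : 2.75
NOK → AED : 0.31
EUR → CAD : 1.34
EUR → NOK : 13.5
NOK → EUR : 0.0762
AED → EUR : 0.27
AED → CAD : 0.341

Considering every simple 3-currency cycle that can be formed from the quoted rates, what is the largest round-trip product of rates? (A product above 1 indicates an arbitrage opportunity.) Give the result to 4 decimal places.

NOK→AED→EUR→NOK: 0.31 × 0.27 × 13.5 = 1.12995
CAD→AED→EUR→CAD: 2.75 × 0.27 × 1.34 = 0.99495
NOK→AED→CAD→NOK: 0.31 × 0.341 × 9.37 = 0.99050
NOK→EUR→CAD→NOK: 0.0762 × 1.34 × 9.37 = 0.95675
Maximum is NOK→AED→EUR→NOK at 1.1300; arbitrage exists.

1.1300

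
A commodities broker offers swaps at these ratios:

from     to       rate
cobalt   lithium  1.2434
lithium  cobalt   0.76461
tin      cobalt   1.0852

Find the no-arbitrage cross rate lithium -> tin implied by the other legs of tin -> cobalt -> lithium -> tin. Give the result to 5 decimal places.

0.74110

Known legs of the cycle: 1.0852 × 1.2434 = 1.34933768
For no arbitrage the full-cycle product must be 1, so the missing rate is 1 / 1.34933768 ≈ 0.7411043.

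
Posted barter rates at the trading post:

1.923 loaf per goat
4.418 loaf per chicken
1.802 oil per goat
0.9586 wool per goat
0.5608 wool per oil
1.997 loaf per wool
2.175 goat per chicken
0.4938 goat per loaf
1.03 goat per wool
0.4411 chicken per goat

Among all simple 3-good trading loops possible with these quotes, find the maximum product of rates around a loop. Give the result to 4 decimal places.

oil→wool→goat→oil: 0.5608 × 1.03 × 1.802 = 1.04088
chicken→loaf→goat→chicken: 4.418 × 0.4938 × 0.4411 = 0.96231
loaf→goat→wool→loaf: 0.4938 × 0.9586 × 1.997 = 0.94529
Maximum is oil→wool→goat→oil at 1.0409; arbitrage exists.

1.0409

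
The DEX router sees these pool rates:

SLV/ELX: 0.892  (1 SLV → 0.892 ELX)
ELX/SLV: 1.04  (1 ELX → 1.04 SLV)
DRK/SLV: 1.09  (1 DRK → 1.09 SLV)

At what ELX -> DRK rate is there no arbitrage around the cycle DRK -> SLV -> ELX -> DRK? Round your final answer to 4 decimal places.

1.0285

Known legs of the cycle: 1.09 × 0.892 = 0.97228
For no arbitrage the full-cycle product must be 1, so the missing rate is 1 / 0.97228 ≈ 1.028510.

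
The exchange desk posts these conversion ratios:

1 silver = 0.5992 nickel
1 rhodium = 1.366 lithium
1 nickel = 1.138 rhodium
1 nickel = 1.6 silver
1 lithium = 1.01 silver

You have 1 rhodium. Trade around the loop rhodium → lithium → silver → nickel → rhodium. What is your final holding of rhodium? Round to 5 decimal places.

0.94078

1 rhodium × 1.366 = 1.366 lithium
1.366 lithium × 1.01 = 1.37966 silver
1.37966 silver × 0.5992 = 0.826692272 nickel
0.826692272 nickel × 1.138 = 0.940775805536 rhodium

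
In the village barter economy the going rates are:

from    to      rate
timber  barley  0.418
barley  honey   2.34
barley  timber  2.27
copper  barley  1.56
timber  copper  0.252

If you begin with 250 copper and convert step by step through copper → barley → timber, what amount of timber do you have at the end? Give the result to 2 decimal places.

250 copper × 1.56 = 390 barley
390 barley × 2.27 = 885.3 timber

885.30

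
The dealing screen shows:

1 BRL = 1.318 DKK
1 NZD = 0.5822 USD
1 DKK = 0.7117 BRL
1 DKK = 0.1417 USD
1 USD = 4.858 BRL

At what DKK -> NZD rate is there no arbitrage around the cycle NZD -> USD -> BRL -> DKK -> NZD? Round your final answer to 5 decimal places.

0.26826

Known legs of the cycle: 0.5822 × 4.858 × 1.318 = 3.7277357768
For no arbitrage the full-cycle product must be 1, so the missing rate is 1 / 3.7277357768 ≈ 0.2682594.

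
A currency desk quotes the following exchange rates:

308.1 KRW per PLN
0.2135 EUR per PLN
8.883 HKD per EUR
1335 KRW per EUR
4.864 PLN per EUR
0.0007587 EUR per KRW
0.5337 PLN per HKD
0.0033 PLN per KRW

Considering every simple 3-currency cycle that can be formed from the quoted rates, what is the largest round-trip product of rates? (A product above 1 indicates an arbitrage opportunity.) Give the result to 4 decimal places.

1.1370

KRW→EUR→PLN→KRW: 0.0007587 × 4.864 × 308.1 = 1.13699
EUR→HKD→PLN→EUR: 8.883 × 0.5337 × 0.2135 = 1.01217
KRW→PLN→EUR→KRW: 0.0033 × 0.2135 × 1335 = 0.94057
Maximum is KRW→EUR→PLN→KRW at 1.1370; arbitrage exists.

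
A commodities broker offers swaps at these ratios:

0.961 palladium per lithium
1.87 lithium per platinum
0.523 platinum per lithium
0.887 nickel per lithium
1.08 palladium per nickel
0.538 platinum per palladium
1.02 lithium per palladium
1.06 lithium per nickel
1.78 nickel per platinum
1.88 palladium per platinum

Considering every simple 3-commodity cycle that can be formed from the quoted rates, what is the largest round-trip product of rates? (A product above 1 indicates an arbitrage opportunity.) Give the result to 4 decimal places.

platinum→nickel→palladium→platinum: 1.78 × 1.08 × 0.538 = 1.03425
platinum→palladium→lithium→platinum: 1.88 × 1.02 × 0.523 = 1.00290
platinum→nickel→lithium→platinum: 1.78 × 1.06 × 0.523 = 0.98680
lithium→nickel→palladium→lithium: 0.887 × 1.08 × 1.02 = 0.97712
platinum→lithium→palladium→platinum: 1.87 × 0.961 × 0.538 = 0.96682
Maximum is platinum→nickel→palladium→platinum at 1.0343; arbitrage exists.

1.0343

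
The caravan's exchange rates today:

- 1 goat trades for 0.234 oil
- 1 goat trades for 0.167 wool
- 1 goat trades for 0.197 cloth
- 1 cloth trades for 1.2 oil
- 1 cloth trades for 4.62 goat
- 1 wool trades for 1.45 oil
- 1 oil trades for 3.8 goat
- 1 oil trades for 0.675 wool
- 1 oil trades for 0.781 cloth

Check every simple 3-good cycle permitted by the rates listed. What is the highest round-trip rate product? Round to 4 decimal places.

goat→wool→oil→goat: 0.167 × 1.45 × 3.8 = 0.92017
goat→cloth→oil→goat: 0.197 × 1.2 × 3.8 = 0.89832
goat→oil→cloth→goat: 0.234 × 0.781 × 4.62 = 0.84432
Maximum is goat→wool→oil→goat at 0.9202; no arbitrage — every cycle loses value.

0.9202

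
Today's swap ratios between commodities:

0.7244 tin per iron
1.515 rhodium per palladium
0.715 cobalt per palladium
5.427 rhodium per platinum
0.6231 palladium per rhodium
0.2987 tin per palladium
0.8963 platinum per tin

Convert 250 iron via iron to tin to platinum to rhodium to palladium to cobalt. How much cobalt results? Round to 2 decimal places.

392.46

250 iron × 0.7244 = 181.1 tin
181.1 tin × 0.8963 = 162.31993 platinum
162.31993 platinum × 5.427 = 880.91026011 rhodium
880.91026011 rhodium × 0.6231 = 548.895183074541 palladium
548.895183074541 palladium × 0.715 = 392.460055898296815 cobalt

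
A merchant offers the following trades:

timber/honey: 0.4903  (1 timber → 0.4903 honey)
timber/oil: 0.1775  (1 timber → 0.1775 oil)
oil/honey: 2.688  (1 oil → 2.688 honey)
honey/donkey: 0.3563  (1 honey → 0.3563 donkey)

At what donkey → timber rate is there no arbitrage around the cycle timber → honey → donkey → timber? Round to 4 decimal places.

Known legs of the cycle: 0.4903 × 0.3563 = 0.17469389
For no arbitrage the full-cycle product must be 1, so the missing rate is 1 / 0.17469389 ≈ 5.724299.

5.7243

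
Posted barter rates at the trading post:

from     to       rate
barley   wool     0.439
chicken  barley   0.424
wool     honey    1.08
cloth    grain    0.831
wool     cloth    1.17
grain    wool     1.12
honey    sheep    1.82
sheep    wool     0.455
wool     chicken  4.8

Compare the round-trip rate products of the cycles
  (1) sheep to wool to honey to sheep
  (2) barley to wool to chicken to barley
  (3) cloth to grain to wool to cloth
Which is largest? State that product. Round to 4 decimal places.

(1) 0.455 × 1.08 × 1.82 = 0.89435
(2) 0.439 × 4.8 × 0.424 = 0.89345
(3) 0.831 × 1.12 × 1.17 = 1.08894
Highest is cycle (3) at 1.0889 (>1, arbitrage).

1.0889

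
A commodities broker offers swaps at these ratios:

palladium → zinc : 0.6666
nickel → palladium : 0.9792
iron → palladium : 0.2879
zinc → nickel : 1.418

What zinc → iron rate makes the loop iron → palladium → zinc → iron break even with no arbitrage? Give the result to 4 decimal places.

5.2107

Known legs of the cycle: 0.2879 × 0.6666 = 0.19191414
For no arbitrage the full-cycle product must be 1, so the missing rate is 1 / 0.19191414 ≈ 5.210663.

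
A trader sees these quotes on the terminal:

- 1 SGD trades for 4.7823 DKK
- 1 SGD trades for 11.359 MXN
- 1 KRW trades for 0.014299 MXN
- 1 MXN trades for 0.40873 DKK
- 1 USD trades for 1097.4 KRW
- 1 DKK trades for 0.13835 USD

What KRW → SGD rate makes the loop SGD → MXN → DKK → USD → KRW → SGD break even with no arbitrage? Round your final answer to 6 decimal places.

Known legs of the cycle: 11.359 × 0.40873 × 0.13835 × 1097.4 = 704.8890013293303
For no arbitrage the full-cycle product must be 1, so the missing rate is 1 / 704.8890013293303 ≈ 0.00141866.

0.001419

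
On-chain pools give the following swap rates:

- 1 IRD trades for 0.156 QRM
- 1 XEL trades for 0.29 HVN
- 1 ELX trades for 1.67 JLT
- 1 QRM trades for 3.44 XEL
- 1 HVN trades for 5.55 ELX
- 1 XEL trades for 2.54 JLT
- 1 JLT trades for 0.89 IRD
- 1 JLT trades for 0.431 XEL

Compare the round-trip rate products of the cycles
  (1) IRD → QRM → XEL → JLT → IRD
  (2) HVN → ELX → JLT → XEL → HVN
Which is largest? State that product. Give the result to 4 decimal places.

(1) 0.156 × 3.44 × 2.54 × 0.89 = 1.21313
(2) 5.55 × 1.67 × 0.431 × 0.29 = 1.15847
Highest is cycle (1) at 1.2131 (>1, arbitrage).

1.2131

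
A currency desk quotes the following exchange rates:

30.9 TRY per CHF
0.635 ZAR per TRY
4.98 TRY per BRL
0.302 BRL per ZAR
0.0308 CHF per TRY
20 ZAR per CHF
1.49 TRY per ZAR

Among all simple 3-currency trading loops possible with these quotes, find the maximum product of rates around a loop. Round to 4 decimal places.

0.9550

BRL→TRY→ZAR→BRL: 4.98 × 0.635 × 0.302 = 0.95501
TRY→CHF→ZAR→TRY: 0.0308 × 20 × 1.49 = 0.91784
Maximum is BRL→TRY→ZAR→BRL at 0.9550; no arbitrage — every cycle loses value.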